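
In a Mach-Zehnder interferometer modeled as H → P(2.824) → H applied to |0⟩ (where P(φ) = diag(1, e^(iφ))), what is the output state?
(0.02501 + 0.1561i)|0⟩ + (0.975 - 0.1561i)|1⟩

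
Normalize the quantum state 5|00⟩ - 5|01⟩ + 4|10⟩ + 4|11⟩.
0.5522|00⟩ - 0.5522|01⟩ + 0.4417|10⟩ + 0.4417|11⟩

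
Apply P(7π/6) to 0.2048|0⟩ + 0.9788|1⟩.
0.2048|0⟩ + (-0.8477 - 0.4894i)|1⟩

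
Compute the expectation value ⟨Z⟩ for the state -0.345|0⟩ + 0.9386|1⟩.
-0.7619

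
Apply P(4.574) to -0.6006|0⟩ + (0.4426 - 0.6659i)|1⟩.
-0.6006|0⟩ + (-0.7206 - 0.3465i)|1⟩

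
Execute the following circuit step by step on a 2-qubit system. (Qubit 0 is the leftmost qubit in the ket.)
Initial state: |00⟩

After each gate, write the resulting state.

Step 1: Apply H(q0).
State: 1/√2|00⟩ + 1/√2|10⟩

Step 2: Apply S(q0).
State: 1/√2|00⟩ + (1/√2)i|10⟩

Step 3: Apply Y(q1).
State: (1/√2)i|01⟩ - 1/√2|11⟩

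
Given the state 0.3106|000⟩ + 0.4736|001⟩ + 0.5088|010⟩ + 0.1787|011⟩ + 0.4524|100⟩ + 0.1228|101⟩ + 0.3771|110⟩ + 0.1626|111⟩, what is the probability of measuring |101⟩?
0.01508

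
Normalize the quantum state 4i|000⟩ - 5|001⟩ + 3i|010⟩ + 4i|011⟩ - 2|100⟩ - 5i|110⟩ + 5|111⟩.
0.3651i|000⟩ - 0.4564|001⟩ + 0.2739i|010⟩ + 0.3651i|011⟩ - 0.1826|100⟩ - 0.4564i|110⟩ + 0.4564|111⟩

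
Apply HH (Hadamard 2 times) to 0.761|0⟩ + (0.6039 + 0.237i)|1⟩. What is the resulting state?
0.761|0⟩ + (0.6039 + 0.237i)|1⟩

H² = I, so an even number of Hadamards cancels: H^2 = I and the state is unchanged.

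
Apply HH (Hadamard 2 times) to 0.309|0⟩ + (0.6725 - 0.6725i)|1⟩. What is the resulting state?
0.309|0⟩ + (0.6725 - 0.6725i)|1⟩

H² = I, so an even number of Hadamards cancels: H^2 = I and the state is unchanged.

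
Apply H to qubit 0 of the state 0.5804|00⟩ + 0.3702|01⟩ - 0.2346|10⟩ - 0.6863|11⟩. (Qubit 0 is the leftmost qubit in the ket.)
0.2445|00⟩ - 0.2235|01⟩ + 0.5763|10⟩ + 0.7471|11⟩

H on qubit 0 mixes each pair of kets that differ only in qubit 0: amplitudes (a, b) of (|…0…⟩, |…1…⟩) become ((a + b)/√2, (a − b)/√2). Kets absent from the input have amplitude 0.
(|00⟩, |10⟩): (a, b) = (0.5804, -0.2346) → (0.2445, 0.5763)
(|01⟩, |11⟩): (a, b) = (0.3702, -0.6863) → (-0.2235, 0.7471)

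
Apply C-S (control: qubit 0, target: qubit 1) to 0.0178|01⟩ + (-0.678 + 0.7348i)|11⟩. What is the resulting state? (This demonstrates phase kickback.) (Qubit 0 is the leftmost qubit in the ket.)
0.0178|01⟩ + (-0.7348 - 0.678i)|11⟩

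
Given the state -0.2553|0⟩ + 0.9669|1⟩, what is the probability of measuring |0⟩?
0.06518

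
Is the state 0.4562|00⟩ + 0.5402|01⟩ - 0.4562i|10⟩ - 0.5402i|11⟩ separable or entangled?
Separable

Writing the state as a|00⟩ + b|01⟩ + c|10⟩ + d|11⟩, it is a product state iff ad − bc = 0.
Here (a, b, c, d) = (0.4562, 0.5402, -0.4562i, -0.5402i): ad − bc = (0.4562)(-0.5402i) − (0.5402)(-0.4562i) = 0, so the state is separable.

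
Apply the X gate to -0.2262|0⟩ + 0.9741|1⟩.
0.9741|0⟩ - 0.2262|1⟩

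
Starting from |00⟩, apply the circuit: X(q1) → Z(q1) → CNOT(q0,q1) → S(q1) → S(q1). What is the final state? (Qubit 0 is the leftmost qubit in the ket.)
|01⟩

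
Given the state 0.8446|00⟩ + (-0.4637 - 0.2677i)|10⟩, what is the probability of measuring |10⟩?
0.2867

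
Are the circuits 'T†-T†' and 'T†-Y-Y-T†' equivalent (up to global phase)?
Yes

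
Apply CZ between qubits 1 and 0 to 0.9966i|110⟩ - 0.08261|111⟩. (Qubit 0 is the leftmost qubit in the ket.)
-0.9966i|110⟩ + 0.08261|111⟩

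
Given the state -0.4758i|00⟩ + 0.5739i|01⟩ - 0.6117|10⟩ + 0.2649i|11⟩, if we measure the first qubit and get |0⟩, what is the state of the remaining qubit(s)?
-0.6382i|0⟩ + 0.7698i|1⟩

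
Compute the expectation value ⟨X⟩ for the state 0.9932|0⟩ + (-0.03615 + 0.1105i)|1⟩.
-0.07181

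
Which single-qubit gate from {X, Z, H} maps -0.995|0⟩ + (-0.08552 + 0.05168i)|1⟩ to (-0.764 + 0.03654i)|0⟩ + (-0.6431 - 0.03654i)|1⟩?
H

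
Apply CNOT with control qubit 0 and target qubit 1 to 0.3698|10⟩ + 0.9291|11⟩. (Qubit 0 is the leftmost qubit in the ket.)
0.9291|10⟩ + 0.3698|11⟩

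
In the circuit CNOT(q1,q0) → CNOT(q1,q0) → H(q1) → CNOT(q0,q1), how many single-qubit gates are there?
1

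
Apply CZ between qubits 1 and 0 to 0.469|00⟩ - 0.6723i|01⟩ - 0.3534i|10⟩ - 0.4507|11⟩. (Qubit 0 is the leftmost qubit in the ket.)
0.469|00⟩ - 0.6723i|01⟩ - 0.3534i|10⟩ + 0.4507|11⟩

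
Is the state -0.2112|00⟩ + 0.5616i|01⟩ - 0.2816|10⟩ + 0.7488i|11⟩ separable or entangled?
Separable

Writing the state as a|00⟩ + b|01⟩ + c|10⟩ + d|11⟩, it is a product state iff ad − bc = 0.
Here (a, b, c, d) = (-0.2112, 0.5616i, -0.2816, 0.7488i): ad − bc = (-0.2112)(0.7488i) − (0.5616i)(-0.2816) = 0, so the state is separable.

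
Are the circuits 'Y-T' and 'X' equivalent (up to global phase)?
No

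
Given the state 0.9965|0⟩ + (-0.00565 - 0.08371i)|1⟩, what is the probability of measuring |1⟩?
0.007039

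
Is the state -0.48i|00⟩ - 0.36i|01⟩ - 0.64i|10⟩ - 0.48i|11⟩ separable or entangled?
Separable

Writing the state as a|00⟩ + b|01⟩ + c|10⟩ + d|11⟩, it is a product state iff ad − bc = 0.
Here (a, b, c, d) = (-0.48i, -0.36i, -0.64i, -0.48i): ad − bc = (-0.48i)(-0.48i) − (-0.36i)(-0.64i) = 0, so the state is separable.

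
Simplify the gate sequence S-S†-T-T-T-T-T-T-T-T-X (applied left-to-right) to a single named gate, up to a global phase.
X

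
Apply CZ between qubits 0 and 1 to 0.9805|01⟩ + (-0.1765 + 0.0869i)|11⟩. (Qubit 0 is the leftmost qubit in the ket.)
0.9805|01⟩ + (0.1765 - 0.0869i)|11⟩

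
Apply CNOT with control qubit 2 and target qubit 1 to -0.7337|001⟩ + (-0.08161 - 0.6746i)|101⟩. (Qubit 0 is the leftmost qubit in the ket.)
-0.7337|011⟩ + (-0.08161 - 0.6746i)|111⟩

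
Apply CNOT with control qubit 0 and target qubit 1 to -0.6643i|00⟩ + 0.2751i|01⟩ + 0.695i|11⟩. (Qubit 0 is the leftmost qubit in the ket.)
-0.6643i|00⟩ + 0.2751i|01⟩ + 0.695i|10⟩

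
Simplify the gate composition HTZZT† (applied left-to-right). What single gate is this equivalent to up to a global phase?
H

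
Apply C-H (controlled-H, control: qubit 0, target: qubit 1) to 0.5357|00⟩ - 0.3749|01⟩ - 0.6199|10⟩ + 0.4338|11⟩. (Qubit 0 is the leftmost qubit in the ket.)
0.5357|00⟩ - 0.3749|01⟩ - 0.1316|10⟩ - 0.7451|11⟩

C-H leaves the control-|0⟩ kets |00⟩, |01⟩ unchanged and applies H to qubit 1 on the control-|1⟩ pair (|10⟩, |11⟩).
H = [[1/√2, 1/√2], [1/√2, -1/√2]].
With a = amp(|10⟩) = -0.6199 and b = amp(|11⟩) = 0.4338:
new amp(|10⟩) = (1/√2)·a + (1/√2)·b = -0.1316
new amp(|11⟩) = (1/√2)·a + (-1/√2)·b = -0.7451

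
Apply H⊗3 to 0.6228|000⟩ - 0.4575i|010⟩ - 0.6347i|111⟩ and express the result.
(0.2202 - 0.3862i)|000⟩ + (0.2202 + 0.06265i)|001⟩ + (0.2202 + 0.3862i)|010⟩ + (0.2202 - 0.06265i)|011⟩ + (0.2202 + 0.06265i)|100⟩ + (0.2202 - 0.3862i)|101⟩ + (0.2202 - 0.06265i)|110⟩ + (0.2202 + 0.3862i)|111⟩

H⊗3 gives amp(|y⟩) = (1/2√2) Σ_x (−1)^(x·y) amp(|x⟩), where x·y is the number of positions in which both x and y have a 1.
|000⟩: (0.6228 - 0.4575i - 0.6347i)/(2√2) = (0.2202 - 0.3862i)
|001⟩: (0.6228 - 0.4575i + 0.6347i)/(2√2) = (0.2202 + 0.06265i)
|010⟩: (0.6228 + 0.4575i + 0.6347i)/(2√2) = (0.2202 + 0.3862i)
|011⟩: (0.6228 + 0.4575i - 0.6347i)/(2√2) = (0.2202 - 0.06265i)
|100⟩: (0.6228 - 0.4575i + 0.6347i)/(2√2) = (0.2202 + 0.06265i)
|101⟩: (0.6228 - 0.4575i - 0.6347i)/(2√2) = (0.2202 - 0.3862i)
|110⟩: (0.6228 + 0.4575i - 0.6347i)/(2√2) = (0.2202 - 0.06265i)
|111⟩: (0.6228 + 0.4575i + 0.6347i)/(2√2) = (0.2202 + 0.3862i)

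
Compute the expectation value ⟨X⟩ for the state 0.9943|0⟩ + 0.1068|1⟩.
0.2124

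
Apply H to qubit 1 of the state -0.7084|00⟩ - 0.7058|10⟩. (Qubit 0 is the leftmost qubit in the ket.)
-0.5009|00⟩ - 0.5009|01⟩ - 0.4991|10⟩ - 0.4991|11⟩

H on qubit 1 mixes each pair of kets that differ only in qubit 1: amplitudes (a, b) of (|…0…⟩, |…1…⟩) become ((a + b)/√2, (a − b)/√2). Kets absent from the input have amplitude 0.
(|00⟩, |01⟩): (a, b) = (-0.7084, 0) → (-0.5009, -0.5009)
(|10⟩, |11⟩): (a, b) = (-0.7058, 0) → (-0.4991, -0.4991)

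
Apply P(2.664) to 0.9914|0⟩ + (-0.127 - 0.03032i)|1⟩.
0.9914|0⟩ + (0.1267 - 0.03145i)|1⟩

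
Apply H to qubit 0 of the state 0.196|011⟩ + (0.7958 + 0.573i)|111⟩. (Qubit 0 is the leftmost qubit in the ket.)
(0.7013 + 0.4052i)|011⟩ + (-0.4241 - 0.4052i)|111⟩

H on qubit 0 mixes each pair of kets that differ only in qubit 0: amplitudes (a, b) of (|…0…⟩, |…1…⟩) become ((a + b)/√2, (a − b)/√2). Kets absent from the input have amplitude 0.
(|011⟩, |111⟩): (a, b) = (0.196, (0.7958 + 0.573i)) → ((0.7013 + 0.4052i), (-0.4241 - 0.4052i))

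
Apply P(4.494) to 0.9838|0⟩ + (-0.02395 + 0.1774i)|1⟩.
0.9838|0⟩ + (0.1784 - 0.01505i)|1⟩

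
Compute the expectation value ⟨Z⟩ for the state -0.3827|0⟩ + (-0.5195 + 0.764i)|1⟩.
-0.7071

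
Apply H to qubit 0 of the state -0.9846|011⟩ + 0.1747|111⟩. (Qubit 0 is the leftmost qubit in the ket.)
-0.5727|011⟩ - 0.8197|111⟩

H on qubit 0 mixes each pair of kets that differ only in qubit 0: amplitudes (a, b) of (|…0…⟩, |…1…⟩) become ((a + b)/√2, (a − b)/√2). Kets absent from the input have amplitude 0.
(|011⟩, |111⟩): (a, b) = (-0.9846, 0.1747) → (-0.5727, -0.8197)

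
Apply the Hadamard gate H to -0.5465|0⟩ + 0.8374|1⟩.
0.2057|0⟩ - 0.9786|1⟩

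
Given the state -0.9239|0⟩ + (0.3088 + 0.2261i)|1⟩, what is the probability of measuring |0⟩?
0.8536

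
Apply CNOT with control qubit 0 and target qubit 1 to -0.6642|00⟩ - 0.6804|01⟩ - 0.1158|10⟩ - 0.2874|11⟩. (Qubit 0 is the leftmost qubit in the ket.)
-0.6642|00⟩ - 0.6804|01⟩ - 0.2874|10⟩ - 0.1158|11⟩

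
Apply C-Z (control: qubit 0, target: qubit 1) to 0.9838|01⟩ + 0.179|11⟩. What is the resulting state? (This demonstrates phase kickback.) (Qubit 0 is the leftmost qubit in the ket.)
0.9838|01⟩ - 0.179|11⟩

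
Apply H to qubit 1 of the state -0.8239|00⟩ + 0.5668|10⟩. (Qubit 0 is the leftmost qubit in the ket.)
-0.5826|00⟩ - 0.5826|01⟩ + 0.4008|10⟩ + 0.4008|11⟩

H on qubit 1 mixes each pair of kets that differ only in qubit 1: amplitudes (a, b) of (|…0…⟩, |…1…⟩) become ((a + b)/√2, (a − b)/√2). Kets absent from the input have amplitude 0.
(|00⟩, |01⟩): (a, b) = (-0.8239, 0) → (-0.5826, -0.5826)
(|10⟩, |11⟩): (a, b) = (0.5668, 0) → (0.4008, 0.4008)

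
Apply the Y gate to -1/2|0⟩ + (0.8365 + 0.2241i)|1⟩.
(0.2241 - 0.8365i)|0⟩ - (1/2)i|1⟩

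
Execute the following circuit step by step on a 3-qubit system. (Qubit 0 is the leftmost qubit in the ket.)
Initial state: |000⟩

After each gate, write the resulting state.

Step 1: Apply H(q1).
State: 1/√2|000⟩ + 1/√2|010⟩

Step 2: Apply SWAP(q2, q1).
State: 1/√2|000⟩ + 1/√2|001⟩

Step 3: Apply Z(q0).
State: 1/√2|000⟩ + 1/√2|001⟩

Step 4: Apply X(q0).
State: 1/√2|100⟩ + 1/√2|101⟩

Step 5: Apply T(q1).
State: 1/√2|100⟩ + 1/√2|101⟩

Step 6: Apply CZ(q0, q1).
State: 1/√2|100⟩ + 1/√2|101⟩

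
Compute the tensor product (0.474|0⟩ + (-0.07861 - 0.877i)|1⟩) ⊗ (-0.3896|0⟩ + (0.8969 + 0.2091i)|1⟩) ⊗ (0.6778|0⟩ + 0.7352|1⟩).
-0.1252|000⟩ - 0.1358|001⟩ + (0.2882 + 0.06718i)|010⟩ + (0.3126 + 0.07287i)|011⟩ + (0.02076 + 0.2316i)|100⟩ + (0.02252 + 0.2512i)|101⟩ + (0.07651 - 0.5443i)|110⟩ + (0.08299 - 0.5904i)|111⟩

amp(|b₁b₂…⟩) = product of the factor amplitudes for bits b₁, b₂, …; only kets whose every factor amplitude is nonzero survive.
|000⟩: (0.474)(-0.3896)(0.6778) = -0.1252
|001⟩: (0.474)(-0.3896)(0.7352) = -0.1358
|010⟩: (0.474)(0.8969 + 0.2091i)(0.6778) = (0.2882 + 0.06718i)
|011⟩: (0.474)(0.8969 + 0.2091i)(0.7352) = (0.3126 + 0.07287i)
|100⟩: (-0.07861 - 0.877i)(-0.3896)(0.6778) = (0.02076 + 0.2316i)
|101⟩: (-0.07861 - 0.877i)(-0.3896)(0.7352) = (0.02252 + 0.2512i)
|110⟩: (-0.07861 - 0.877i)(0.8969 + 0.2091i)(0.6778) = (0.07651 - 0.5443i)
|111⟩: (-0.07861 - 0.877i)(0.8969 + 0.2091i)(0.7352) = (0.08299 - 0.5904i)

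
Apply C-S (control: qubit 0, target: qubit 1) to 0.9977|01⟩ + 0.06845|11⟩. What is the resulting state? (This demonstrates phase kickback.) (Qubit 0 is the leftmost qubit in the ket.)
0.9977|01⟩ + 0.06845i|11⟩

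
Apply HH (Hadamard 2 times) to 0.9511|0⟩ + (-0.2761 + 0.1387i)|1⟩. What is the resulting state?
0.9511|0⟩ + (-0.2761 + 0.1387i)|1⟩

H² = I, so an even number of Hadamards cancels: H^2 = I and the state is unchanged.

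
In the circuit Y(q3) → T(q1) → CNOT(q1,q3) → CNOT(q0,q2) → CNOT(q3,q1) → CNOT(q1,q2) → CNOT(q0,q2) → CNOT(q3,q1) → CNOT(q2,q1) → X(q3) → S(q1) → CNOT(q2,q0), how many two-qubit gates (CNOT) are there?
8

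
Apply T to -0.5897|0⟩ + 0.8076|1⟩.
-0.5897|0⟩ + (0.5711 + 0.5711i)|1⟩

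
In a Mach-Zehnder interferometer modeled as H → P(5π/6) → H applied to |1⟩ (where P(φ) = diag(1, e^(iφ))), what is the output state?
(0.933 - 0.25i)|0⟩ + (0.06699 + 0.25i)|1⟩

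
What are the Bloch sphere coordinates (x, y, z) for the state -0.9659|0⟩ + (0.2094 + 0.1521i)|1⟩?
(-0.4045, -0.2938, 0.866)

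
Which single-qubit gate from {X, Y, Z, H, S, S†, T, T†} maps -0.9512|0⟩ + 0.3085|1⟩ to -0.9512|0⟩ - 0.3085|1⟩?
Z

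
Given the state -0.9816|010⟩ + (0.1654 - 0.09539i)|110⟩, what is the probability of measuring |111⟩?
0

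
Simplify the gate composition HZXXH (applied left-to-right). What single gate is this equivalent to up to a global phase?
X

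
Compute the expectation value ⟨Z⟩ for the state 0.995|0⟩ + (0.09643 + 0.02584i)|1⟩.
0.9801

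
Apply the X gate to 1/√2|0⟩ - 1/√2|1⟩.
-1/√2|0⟩ + 1/√2|1⟩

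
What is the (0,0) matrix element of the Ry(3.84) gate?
-0.3421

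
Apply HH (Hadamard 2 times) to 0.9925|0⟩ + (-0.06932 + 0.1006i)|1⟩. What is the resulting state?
0.9925|0⟩ + (-0.06932 + 0.1006i)|1⟩

H² = I, so an even number of Hadamards cancels: H^2 = I and the state is unchanged.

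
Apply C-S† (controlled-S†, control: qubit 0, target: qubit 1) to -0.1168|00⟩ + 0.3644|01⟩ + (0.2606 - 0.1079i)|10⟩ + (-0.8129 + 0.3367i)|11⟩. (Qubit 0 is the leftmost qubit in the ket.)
-0.1168|00⟩ + 0.3644|01⟩ + (0.2606 - 0.1079i)|10⟩ + (0.3367 + 0.8129i)|11⟩

C-S† leaves the control-|0⟩ kets |00⟩, |01⟩ unchanged and applies S† to qubit 1 on the control-|1⟩ pair (|10⟩, |11⟩).
S† = [[1, 0], [0, -i]].
With a = amp(|10⟩) = (0.2606 - 0.1079i) and b = amp(|11⟩) = (-0.8129 + 0.3367i):
new amp(|10⟩) = (1)·a = (0.2606 - 0.1079i)
new amp(|11⟩) = (-i)·b = (0.3367 + 0.8129i)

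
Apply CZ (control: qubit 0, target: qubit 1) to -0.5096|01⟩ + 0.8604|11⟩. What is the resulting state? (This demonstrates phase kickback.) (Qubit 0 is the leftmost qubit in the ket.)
-0.5096|01⟩ - 0.8604|11⟩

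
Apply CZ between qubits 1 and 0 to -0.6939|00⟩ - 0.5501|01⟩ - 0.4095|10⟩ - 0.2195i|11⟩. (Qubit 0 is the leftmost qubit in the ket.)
-0.6939|00⟩ - 0.5501|01⟩ - 0.4095|10⟩ + 0.2195i|11⟩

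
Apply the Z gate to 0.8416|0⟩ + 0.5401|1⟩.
0.8416|0⟩ - 0.5401|1⟩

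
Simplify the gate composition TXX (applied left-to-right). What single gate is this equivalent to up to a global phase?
T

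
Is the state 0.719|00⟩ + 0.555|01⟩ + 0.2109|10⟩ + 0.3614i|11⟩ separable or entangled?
Entangled

Writing the state as a|00⟩ + b|01⟩ + c|10⟩ + d|11⟩, it is a product state iff ad − bc = 0.
Here (a, b, c, d) = (0.719, 0.555, 0.2109, 0.3614i): ad − bc = (0.719)(0.3614i) − (0.555)(0.2109) = (-0.117 + 0.2598i) ≠ 0, so the state is entangled.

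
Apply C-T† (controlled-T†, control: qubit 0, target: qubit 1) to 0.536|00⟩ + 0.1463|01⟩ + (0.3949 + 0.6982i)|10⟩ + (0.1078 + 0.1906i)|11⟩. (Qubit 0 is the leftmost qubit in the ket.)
0.536|00⟩ + 0.1463|01⟩ + (0.3949 + 0.6982i)|10⟩ + (0.211 + 0.05855i)|11⟩

C-T† leaves the control-|0⟩ kets |00⟩, |01⟩ unchanged and applies T† to qubit 1 on the control-|1⟩ pair (|10⟩, |11⟩).
T† = [[1, 0], [0, (1/√2 - (1/√2)i)]].
With a = amp(|10⟩) = (0.3949 + 0.6982i) and b = amp(|11⟩) = (0.1078 + 0.1906i):
new amp(|10⟩) = (1)·a = (0.3949 + 0.6982i)
new amp(|11⟩) = (1/√2 - (1/√2)i)·b = (0.211 + 0.05855i)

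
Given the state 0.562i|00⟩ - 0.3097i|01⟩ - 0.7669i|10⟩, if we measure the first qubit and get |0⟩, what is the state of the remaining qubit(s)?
0.8758i|0⟩ - 0.4826i|1⟩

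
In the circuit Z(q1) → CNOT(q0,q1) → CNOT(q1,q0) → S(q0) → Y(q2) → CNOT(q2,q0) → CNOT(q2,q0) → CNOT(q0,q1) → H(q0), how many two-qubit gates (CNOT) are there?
5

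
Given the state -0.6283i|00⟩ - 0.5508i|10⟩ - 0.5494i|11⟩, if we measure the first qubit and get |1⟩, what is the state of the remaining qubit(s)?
-0.708i|0⟩ - 0.7062i|1⟩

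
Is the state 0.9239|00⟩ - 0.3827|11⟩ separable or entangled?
Entangled

Writing the state as a|00⟩ + b|01⟩ + c|10⟩ + d|11⟩, it is a product state iff ad − bc = 0.
Here (a, b, c, d) = (0.9239, 0, 0, -0.3827): ad − bc = (0.9239)(-0.3827) − (0)(0) = -0.3536 ≠ 0, so the state is entangled.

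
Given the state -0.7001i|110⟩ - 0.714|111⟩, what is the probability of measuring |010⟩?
0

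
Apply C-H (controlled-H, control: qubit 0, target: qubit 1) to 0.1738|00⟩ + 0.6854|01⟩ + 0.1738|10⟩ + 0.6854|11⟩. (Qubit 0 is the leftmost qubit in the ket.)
0.1738|00⟩ + 0.6854|01⟩ + 0.6075|10⟩ - 0.3618|11⟩

C-H leaves the control-|0⟩ kets |00⟩, |01⟩ unchanged and applies H to qubit 1 on the control-|1⟩ pair (|10⟩, |11⟩).
H = [[1/√2, 1/√2], [1/√2, -1/√2]].
With a = amp(|10⟩) = 0.1738 and b = amp(|11⟩) = 0.6854:
new amp(|10⟩) = (1/√2)·a + (1/√2)·b = 0.6075
new amp(|11⟩) = (1/√2)·a + (-1/√2)·b = -0.3618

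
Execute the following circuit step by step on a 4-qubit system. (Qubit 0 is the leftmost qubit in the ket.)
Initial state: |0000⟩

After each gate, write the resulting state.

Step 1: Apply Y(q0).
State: i|1000⟩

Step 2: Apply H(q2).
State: (1/√2)i|1000⟩ + (1/√2)i|1010⟩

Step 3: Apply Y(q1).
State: -1/√2|1100⟩ - 1/√2|1110⟩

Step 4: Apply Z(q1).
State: 1/√2|1100⟩ + 1/√2|1110⟩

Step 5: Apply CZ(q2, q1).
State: 1/√2|1100⟩ - 1/√2|1110⟩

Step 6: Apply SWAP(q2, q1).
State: 1/√2|1010⟩ - 1/√2|1110⟩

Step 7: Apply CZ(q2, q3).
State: 1/√2|1010⟩ - 1/√2|1110⟩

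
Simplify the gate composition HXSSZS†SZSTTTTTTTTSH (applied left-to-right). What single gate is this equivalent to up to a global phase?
Z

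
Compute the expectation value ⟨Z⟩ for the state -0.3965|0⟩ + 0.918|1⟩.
-0.6855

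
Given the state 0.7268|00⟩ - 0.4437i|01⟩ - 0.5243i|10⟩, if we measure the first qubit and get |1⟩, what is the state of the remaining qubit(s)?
-i|0⟩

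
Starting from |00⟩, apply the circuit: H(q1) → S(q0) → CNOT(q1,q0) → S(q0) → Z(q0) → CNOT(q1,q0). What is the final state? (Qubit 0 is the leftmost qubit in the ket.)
1/√2|00⟩ - (1/√2)i|01⟩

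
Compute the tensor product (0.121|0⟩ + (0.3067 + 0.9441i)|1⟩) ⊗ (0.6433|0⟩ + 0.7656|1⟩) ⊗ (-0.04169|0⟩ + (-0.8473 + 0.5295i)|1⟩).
-0.003245|000⟩ + (-0.06595 + 0.04122i)|001⟩ - 0.003862|010⟩ + (-0.07849 + 0.04905i)|011⟩ + (-0.008225 - 0.02532i)|100⟩ + (-0.4888 - 0.4101i)|101⟩ + (-0.009789 - 0.03013i)|110⟩ + (-0.5817 - 0.4881i)|111⟩

amp(|b₁b₂…⟩) = product of the factor amplitudes for bits b₁, b₂, …; only kets whose every factor amplitude is nonzero survive.
|000⟩: (0.121)(0.6433)(-0.04169) = -0.003245
|001⟩: (0.121)(0.6433)(-0.8473 + 0.5295i) = (-0.06595 + 0.04122i)
|010⟩: (0.121)(0.7656)(-0.04169) = -0.003862
|011⟩: (0.121)(0.7656)(-0.8473 + 0.5295i) = (-0.07849 + 0.04905i)
|100⟩: (0.3067 + 0.9441i)(0.6433)(-0.04169) = (-0.008225 - 0.02532i)
|101⟩: (0.3067 + 0.9441i)(0.6433)(-0.8473 + 0.5295i) = (-0.4888 - 0.4101i)
|110⟩: (0.3067 + 0.9441i)(0.7656)(-0.04169) = (-0.009789 - 0.03013i)
|111⟩: (0.3067 + 0.9441i)(0.7656)(-0.8473 + 0.5295i) = (-0.5817 - 0.4881i)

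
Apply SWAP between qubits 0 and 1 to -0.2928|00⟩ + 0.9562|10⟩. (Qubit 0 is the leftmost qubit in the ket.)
-0.2928|00⟩ + 0.9562|01⟩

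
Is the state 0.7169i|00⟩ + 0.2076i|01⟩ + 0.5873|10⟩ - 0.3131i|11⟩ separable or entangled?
Entangled

Writing the state as a|00⟩ + b|01⟩ + c|10⟩ + d|11⟩, it is a product state iff ad − bc = 0.
Here (a, b, c, d) = (0.7169i, 0.2076i, 0.5873, -0.3131i): ad − bc = (0.7169i)(-0.3131i) − (0.2076i)(0.5873) = (0.2245 - 0.1219i) ≠ 0, so the state is entangled.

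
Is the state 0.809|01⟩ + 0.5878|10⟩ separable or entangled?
Entangled

Writing the state as a|00⟩ + b|01⟩ + c|10⟩ + d|11⟩, it is a product state iff ad − bc = 0.
Here (a, b, c, d) = (0, 0.809, 0.5878, 0): ad − bc = (0)(0) − (0.809)(0.5878) = -0.4755 ≠ 0, so the state is entangled.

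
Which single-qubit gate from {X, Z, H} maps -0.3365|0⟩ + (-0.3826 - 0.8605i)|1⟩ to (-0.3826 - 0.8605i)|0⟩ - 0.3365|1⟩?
X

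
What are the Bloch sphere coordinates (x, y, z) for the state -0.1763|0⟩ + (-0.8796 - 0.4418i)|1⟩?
(0.3101, 0.1558, -0.9378)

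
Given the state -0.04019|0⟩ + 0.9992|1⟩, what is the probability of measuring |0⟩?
0.001615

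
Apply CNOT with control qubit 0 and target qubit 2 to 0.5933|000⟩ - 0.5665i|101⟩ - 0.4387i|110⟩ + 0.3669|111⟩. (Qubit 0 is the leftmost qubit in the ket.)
0.5933|000⟩ - 0.5665i|100⟩ + 0.3669|110⟩ - 0.4387i|111⟩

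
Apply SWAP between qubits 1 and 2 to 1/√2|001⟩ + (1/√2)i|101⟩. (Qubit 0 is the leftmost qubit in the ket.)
1/√2|010⟩ + (1/√2)i|110⟩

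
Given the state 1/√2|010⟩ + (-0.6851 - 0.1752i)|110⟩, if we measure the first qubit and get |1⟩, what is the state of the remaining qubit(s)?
(-0.9688 - 0.2478i)|10⟩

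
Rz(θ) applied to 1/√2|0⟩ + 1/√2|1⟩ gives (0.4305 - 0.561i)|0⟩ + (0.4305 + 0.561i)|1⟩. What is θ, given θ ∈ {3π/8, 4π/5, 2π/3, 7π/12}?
7π/12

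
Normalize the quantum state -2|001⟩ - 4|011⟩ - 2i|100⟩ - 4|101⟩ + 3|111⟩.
-0.2857|001⟩ - 0.5714|011⟩ - 0.2857i|100⟩ - 0.5714|101⟩ + 0.4286|111⟩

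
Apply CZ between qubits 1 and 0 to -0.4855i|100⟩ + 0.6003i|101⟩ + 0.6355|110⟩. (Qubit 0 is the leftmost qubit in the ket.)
-0.4855i|100⟩ + 0.6003i|101⟩ - 0.6355|110⟩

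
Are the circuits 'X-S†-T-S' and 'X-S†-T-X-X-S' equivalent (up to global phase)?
Yes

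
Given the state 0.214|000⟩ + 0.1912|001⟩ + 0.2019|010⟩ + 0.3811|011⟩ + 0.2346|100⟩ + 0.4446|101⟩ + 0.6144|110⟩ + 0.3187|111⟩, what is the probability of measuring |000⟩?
0.0458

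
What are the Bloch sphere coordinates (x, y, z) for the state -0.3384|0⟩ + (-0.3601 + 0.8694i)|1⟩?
(0.2437, -0.5884, -0.771)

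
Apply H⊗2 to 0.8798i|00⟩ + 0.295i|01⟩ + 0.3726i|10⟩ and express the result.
0.7737i|00⟩ + 0.4787i|01⟩ + 0.4011i|10⟩ + 0.1061i|11⟩

H⊗2 gives amp(|y⟩) = (1/2) Σ_x (−1)^(x·y) amp(|x⟩), where x·y is the number of positions in which both x and y have a 1.
|00⟩: (0.8798i + 0.295i + 0.3726i)/2 = 0.7737i
|01⟩: (0.8798i - 0.295i + 0.3726i)/2 = 0.4787i
|10⟩: (0.8798i + 0.295i - 0.3726i)/2 = 0.4011i
|11⟩: (0.8798i - 0.295i - 0.3726i)/2 = 0.1061i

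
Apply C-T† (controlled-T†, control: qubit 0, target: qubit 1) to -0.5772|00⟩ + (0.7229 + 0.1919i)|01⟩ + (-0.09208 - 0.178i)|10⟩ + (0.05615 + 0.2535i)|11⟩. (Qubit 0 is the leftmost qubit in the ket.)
-0.5772|00⟩ + (0.7229 + 0.1919i)|01⟩ + (-0.09208 - 0.178i)|10⟩ + (0.219 + 0.1395i)|11⟩

C-T† leaves the control-|0⟩ kets |00⟩, |01⟩ unchanged and applies T† to qubit 1 on the control-|1⟩ pair (|10⟩, |11⟩).
T† = [[1, 0], [0, (1/√2 - (1/√2)i)]].
With a = amp(|10⟩) = (-0.09208 - 0.178i) and b = amp(|11⟩) = (0.05615 + 0.2535i):
new amp(|10⟩) = (1)·a = (-0.09208 - 0.178i)
new amp(|11⟩) = (1/√2 - (1/√2)i)·b = (0.219 + 0.1395i)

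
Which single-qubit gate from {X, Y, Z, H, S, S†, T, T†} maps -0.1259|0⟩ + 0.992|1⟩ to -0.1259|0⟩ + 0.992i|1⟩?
S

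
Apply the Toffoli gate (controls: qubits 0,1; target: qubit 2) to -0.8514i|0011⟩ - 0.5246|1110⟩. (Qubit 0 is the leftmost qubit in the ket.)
-0.8514i|0011⟩ - 0.5246|1100⟩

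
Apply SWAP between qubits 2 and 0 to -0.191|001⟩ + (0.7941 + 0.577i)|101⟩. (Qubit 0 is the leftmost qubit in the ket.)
-0.191|100⟩ + (0.7941 + 0.577i)|101⟩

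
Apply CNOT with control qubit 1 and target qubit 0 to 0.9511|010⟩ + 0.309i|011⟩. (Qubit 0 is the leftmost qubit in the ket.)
0.9511|110⟩ + 0.309i|111⟩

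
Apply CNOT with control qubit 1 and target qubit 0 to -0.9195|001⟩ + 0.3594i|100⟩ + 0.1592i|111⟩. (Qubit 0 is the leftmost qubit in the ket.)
-0.9195|001⟩ + 0.1592i|011⟩ + 0.3594i|100⟩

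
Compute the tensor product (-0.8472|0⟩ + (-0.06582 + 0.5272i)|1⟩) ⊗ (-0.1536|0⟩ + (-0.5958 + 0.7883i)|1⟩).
0.1301|00⟩ + (0.5048 - 0.6678i)|01⟩ + (0.01011 - 0.08098i)|10⟩ + (-0.3764 - 0.366i)|11⟩

amp(|b₁b₂…⟩) = product of the factor amplitudes for bits b₁, b₂, …; only kets whose every factor amplitude is nonzero survive.
|00⟩: (-0.8472)(-0.1536) = 0.1301
|01⟩: (-0.8472)(-0.5958 + 0.7883i) = (0.5048 - 0.6678i)
|10⟩: (-0.06582 + 0.5272i)(-0.1536) = (0.01011 - 0.08098i)
|11⟩: (-0.06582 + 0.5272i)(-0.5958 + 0.7883i) = (-0.3764 - 0.366i)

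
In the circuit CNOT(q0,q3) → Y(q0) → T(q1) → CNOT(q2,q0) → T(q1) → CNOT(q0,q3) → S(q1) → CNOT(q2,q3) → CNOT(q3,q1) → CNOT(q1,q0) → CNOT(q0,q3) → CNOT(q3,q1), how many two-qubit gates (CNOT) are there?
8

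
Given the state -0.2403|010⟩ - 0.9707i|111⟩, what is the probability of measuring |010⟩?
0.05774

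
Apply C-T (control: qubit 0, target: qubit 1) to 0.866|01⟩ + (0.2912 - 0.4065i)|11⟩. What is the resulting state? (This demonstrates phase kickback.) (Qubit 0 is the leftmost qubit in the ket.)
0.866|01⟩ + (0.4933 - 0.08153i)|11⟩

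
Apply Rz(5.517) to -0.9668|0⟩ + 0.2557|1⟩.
(0.8967 + 0.3614i)|0⟩ + (-0.2372 + 0.09558i)|1⟩

Rz(5.517) = [[e^(−iθ/2), 0], [0, e^(iθ/2)]] with e^(±iθ/2) = cos(θ/2) ± i·sin(θ/2); θ = 5.517, cos(θ/2) ≈ -0.927513, sin(θ/2) ≈ 0.373791.
With a = amp(|0⟩) = -0.9668 and b = amp(|1⟩) = 0.2557:
new amp(|0⟩) = (-0.927513 - 0.373791i)·a = (0.8967 + 0.3614i)
new amp(|1⟩) = (-0.927513 + 0.373791i)·b = (-0.2372 + 0.09558i)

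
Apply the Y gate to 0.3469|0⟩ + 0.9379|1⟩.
-0.9379i|0⟩ + 0.3469i|1⟩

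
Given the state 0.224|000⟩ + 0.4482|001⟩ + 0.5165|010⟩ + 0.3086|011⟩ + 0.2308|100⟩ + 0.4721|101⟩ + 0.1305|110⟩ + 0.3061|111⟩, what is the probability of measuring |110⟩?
0.01703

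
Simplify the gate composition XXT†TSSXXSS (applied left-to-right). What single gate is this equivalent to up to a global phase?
I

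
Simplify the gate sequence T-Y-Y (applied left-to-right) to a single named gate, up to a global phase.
T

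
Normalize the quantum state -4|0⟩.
-|0⟩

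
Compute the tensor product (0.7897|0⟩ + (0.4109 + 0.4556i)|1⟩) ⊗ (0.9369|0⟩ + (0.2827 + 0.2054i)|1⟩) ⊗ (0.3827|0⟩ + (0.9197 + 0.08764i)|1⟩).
0.2831|000⟩ + (0.6805 + 0.06484i)|001⟩ + (0.08544 + 0.06208i)|010⟩ + (0.1911 + 0.1687i)|011⟩ + (0.1473 + 0.1634i)|100⟩ + (0.3166 + 0.4263i)|101⟩ + (0.008642 + 0.08159i)|110⟩ + (0.002083 + 0.1981i)|111⟩

amp(|b₁b₂…⟩) = product of the factor amplitudes for bits b₁, b₂, …; only kets whose every factor amplitude is nonzero survive.
|000⟩: (0.7897)(0.9369)(0.3827) = 0.2831
|001⟩: (0.7897)(0.9369)(0.9197 + 0.08764i) = (0.6805 + 0.06484i)
|010⟩: (0.7897)(0.2827 + 0.2054i)(0.3827) = (0.08544 + 0.06208i)
|011⟩: (0.7897)(0.2827 + 0.2054i)(0.9197 + 0.08764i) = (0.1911 + 0.1687i)
|100⟩: (0.4109 + 0.4556i)(0.9369)(0.3827) = (0.1473 + 0.1634i)
|101⟩: (0.4109 + 0.4556i)(0.9369)(0.9197 + 0.08764i) = (0.3166 + 0.4263i)
|110⟩: (0.4109 + 0.4556i)(0.2827 + 0.2054i)(0.3827) = (0.008642 + 0.08159i)
|111⟩: (0.4109 + 0.4556i)(0.2827 + 0.2054i)(0.9197 + 0.08764i) = (0.002083 + 0.1981i)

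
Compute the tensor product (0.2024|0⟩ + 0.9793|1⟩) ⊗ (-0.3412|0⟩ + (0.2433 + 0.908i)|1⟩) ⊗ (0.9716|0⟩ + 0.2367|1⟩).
-0.0671|000⟩ - 0.01635|001⟩ + (0.04785 + 0.1786i)|010⟩ + (0.01166 + 0.0435i)|011⟩ - 0.3246|100⟩ - 0.07909|101⟩ + (0.2315 + 0.864i)|110⟩ + (0.0564 + 0.2105i)|111⟩

amp(|b₁b₂…⟩) = product of the factor amplitudes for bits b₁, b₂, …; only kets whose every factor amplitude is nonzero survive.
|000⟩: (0.2024)(-0.3412)(0.9716) = -0.0671
|001⟩: (0.2024)(-0.3412)(0.2367) = -0.01635
|010⟩: (0.2024)(0.2433 + 0.908i)(0.9716) = (0.04785 + 0.1786i)
|011⟩: (0.2024)(0.2433 + 0.908i)(0.2367) = (0.01166 + 0.0435i)
|100⟩: (0.9793)(-0.3412)(0.9716) = -0.3246
|101⟩: (0.9793)(-0.3412)(0.2367) = -0.07909
|110⟩: (0.9793)(0.2433 + 0.908i)(0.9716) = (0.2315 + 0.864i)
|111⟩: (0.9793)(0.2433 + 0.908i)(0.2367) = (0.0564 + 0.2105i)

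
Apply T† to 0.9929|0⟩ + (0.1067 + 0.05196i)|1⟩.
0.9929|0⟩ + (0.1122 - 0.03871i)|1⟩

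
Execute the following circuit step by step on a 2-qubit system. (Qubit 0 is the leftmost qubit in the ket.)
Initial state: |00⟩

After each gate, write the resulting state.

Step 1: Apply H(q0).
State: 1/√2|00⟩ + 1/√2|10⟩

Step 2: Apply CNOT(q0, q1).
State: 1/√2|00⟩ + 1/√2|11⟩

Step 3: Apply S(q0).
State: 1/√2|00⟩ + (1/√2)i|11⟩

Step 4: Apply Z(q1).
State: 1/√2|00⟩ - (1/√2)i|11⟩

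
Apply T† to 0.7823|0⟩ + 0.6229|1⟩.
0.7823|0⟩ + (0.4405 - 0.4405i)|1⟩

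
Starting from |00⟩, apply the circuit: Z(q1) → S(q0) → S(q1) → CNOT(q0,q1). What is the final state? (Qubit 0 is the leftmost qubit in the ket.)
|00⟩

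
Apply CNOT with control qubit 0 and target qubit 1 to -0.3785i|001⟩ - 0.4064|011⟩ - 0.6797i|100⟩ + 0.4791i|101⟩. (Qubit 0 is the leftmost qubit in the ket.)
-0.3785i|001⟩ - 0.4064|011⟩ - 0.6797i|110⟩ + 0.4791i|111⟩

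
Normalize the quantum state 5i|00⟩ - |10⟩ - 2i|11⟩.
0.9129i|00⟩ - 0.1826|10⟩ - 0.3651i|11⟩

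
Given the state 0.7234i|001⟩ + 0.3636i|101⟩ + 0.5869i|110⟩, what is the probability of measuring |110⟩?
0.3445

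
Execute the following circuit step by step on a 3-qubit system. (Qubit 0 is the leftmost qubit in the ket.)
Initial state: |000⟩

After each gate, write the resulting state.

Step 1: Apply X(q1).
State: |010⟩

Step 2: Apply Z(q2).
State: |010⟩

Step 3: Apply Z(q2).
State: |010⟩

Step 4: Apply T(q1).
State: (1/√2 + (1/√2)i)|010⟩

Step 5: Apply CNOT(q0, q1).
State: (1/√2 + (1/√2)i)|010⟩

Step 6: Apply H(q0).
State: (1/2 + (1/2)i)|010⟩ + (1/2 + (1/2)i)|110⟩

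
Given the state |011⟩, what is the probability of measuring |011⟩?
1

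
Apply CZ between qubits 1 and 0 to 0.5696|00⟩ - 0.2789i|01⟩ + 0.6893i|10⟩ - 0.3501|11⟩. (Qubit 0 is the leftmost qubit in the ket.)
0.5696|00⟩ - 0.2789i|01⟩ + 0.6893i|10⟩ + 0.3501|11⟩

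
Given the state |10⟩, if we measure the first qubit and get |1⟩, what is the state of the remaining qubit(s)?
|0⟩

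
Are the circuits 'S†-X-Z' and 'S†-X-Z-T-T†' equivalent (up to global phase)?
Yes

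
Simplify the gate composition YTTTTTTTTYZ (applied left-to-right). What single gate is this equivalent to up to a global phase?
Z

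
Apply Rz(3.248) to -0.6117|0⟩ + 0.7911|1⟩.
(0.03253 + 0.6108i)|0⟩ + (-0.04207 + 0.79i)|1⟩

Rz(3.248) = [[e^(−iθ/2), 0], [0, e^(iθ/2)]] with e^(±iθ/2) = cos(θ/2) ± i·sin(θ/2); θ = 3.248, cos(θ/2) ≈ -0.0531786, sin(θ/2) ≈ 0.998585.
With a = amp(|0⟩) = -0.6117 and b = amp(|1⟩) = 0.7911:
new amp(|0⟩) = (-0.0531786 - 0.998585i)·a = (0.03253 + 0.6108i)
new amp(|1⟩) = (-0.0531786 + 0.998585i)·b = (-0.04207 + 0.79i)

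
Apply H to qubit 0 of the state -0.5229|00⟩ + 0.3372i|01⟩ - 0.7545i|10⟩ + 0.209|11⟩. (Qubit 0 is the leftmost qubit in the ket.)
(-0.3697 - 0.5335i)|00⟩ + (0.1478 + 0.2384i)|01⟩ + (-0.3697 + 0.5335i)|10⟩ + (-0.1478 + 0.2384i)|11⟩

H on qubit 0 mixes each pair of kets that differ only in qubit 0: amplitudes (a, b) of (|…0…⟩, |…1…⟩) become ((a + b)/√2, (a − b)/√2). Kets absent from the input have amplitude 0.
(|00⟩, |10⟩): (a, b) = (-0.5229, -0.7545i) → ((-0.3697 - 0.5335i), (-0.3697 + 0.5335i))
(|01⟩, |11⟩): (a, b) = (0.3372i, 0.209) → ((0.1478 + 0.2384i), (-0.1478 + 0.2384i))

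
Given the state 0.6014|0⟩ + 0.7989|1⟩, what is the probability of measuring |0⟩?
0.3617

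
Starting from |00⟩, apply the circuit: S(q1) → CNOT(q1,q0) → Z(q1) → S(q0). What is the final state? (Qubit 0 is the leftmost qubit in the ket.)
|00⟩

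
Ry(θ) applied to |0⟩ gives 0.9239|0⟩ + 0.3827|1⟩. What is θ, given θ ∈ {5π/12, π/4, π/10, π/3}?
π/4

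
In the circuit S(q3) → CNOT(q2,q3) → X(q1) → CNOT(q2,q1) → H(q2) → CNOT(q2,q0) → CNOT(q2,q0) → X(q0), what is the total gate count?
8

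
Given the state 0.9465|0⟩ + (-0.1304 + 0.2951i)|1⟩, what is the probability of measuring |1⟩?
0.1041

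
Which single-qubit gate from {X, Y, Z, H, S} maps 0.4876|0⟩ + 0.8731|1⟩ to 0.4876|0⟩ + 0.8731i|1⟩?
S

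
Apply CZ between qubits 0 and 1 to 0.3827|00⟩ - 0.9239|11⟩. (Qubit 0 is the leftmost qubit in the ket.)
0.3827|00⟩ + 0.9239|11⟩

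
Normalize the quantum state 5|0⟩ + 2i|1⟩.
0.9285|0⟩ + 0.3714i|1⟩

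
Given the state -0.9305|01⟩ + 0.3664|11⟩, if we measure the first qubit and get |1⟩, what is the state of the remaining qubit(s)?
|1⟩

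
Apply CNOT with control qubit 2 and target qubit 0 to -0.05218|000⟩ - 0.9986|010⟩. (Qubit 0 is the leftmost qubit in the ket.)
-0.05218|000⟩ - 0.9986|010⟩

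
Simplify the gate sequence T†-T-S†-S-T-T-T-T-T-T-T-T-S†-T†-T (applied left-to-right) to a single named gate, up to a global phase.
S†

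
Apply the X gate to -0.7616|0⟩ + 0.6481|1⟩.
0.6481|0⟩ - 0.7616|1⟩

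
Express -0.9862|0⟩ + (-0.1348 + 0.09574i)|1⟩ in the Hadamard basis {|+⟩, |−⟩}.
(-0.7927 + 0.0677i)|+⟩ + (-0.602 - 0.0677i)|−⟩

With |ψ⟩ = α|0⟩ + β|1⟩, the Hadamard-basis coefficients are ⟨+|ψ⟩ = (α + β)/√2 and ⟨−|ψ⟩ = (α − β)/√2.
Here α = -0.9862, β = (-0.1348 + 0.09574i): (α + β)/√2 = (-0.7927 + 0.0677i), (α − β)/√2 = (-0.602 - 0.0677i).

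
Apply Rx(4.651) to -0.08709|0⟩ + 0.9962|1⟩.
(0.05966 - 0.7257i)|0⟩ + (-0.6825 + 0.06344i)|1⟩

Rx(4.651) = [[cos(θ/2), −i·sin(θ/2)], [−i·sin(θ/2), cos(θ/2)]]; θ = 4.651, cos(θ/2) ≈ -0.685073, sin(θ/2) ≈ 0.728475.
With a = amp(|0⟩) = -0.08709 and b = amp(|1⟩) = 0.9962:
new amp(|0⟩) = (-0.685073)·a + (-0.728475i)·b = (0.05966 - 0.7257i)
new amp(|1⟩) = (-0.728475i)·a + (-0.685073)·b = (-0.6825 + 0.06344i)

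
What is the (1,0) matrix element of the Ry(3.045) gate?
0.9988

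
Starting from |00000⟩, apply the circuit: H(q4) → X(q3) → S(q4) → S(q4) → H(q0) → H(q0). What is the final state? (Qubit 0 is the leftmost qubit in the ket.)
1/√2|00010⟩ - 1/√2|00011⟩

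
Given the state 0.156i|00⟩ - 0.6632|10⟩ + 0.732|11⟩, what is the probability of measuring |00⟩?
0.02434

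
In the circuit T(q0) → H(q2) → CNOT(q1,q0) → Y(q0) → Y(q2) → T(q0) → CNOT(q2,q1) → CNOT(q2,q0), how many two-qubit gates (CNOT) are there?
3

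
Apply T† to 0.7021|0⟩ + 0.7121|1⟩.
0.7021|0⟩ + (0.5035 - 0.5035i)|1⟩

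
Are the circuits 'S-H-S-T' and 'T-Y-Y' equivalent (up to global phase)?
No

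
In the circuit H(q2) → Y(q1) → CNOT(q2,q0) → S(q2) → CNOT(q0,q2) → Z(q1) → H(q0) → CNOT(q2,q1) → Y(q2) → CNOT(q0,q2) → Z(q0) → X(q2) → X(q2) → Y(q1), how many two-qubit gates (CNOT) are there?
4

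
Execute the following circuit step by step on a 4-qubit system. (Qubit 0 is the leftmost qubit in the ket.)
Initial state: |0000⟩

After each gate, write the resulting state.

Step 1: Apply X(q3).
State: |0001⟩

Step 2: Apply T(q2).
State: |0001⟩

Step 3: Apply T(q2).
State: |0001⟩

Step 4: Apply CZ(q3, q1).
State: |0001⟩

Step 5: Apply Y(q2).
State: i|0011⟩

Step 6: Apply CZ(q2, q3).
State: -i|0011⟩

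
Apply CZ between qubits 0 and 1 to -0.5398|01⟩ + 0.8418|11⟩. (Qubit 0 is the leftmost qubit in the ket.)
-0.5398|01⟩ - 0.8418|11⟩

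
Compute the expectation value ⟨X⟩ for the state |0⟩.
0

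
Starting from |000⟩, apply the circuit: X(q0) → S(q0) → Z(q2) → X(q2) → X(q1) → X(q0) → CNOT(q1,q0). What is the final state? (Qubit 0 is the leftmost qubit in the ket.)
i|111⟩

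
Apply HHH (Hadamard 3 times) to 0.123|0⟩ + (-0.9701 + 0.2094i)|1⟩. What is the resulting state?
(-0.599 + 0.1481i)|0⟩ + (0.7729 - 0.1481i)|1⟩

H² = I, so H^3 = H: a single Hadamard. With (a, b) = (0.123, (-0.9701 + 0.2094i)), H gives ((a + b)/√2, (a − b)/√2) = ((-0.599 + 0.1481i), (0.7729 - 0.1481i)).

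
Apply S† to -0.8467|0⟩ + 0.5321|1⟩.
-0.8467|0⟩ - 0.5321i|1⟩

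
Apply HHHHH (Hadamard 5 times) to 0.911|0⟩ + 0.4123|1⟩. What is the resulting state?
0.9357|0⟩ + 0.3526|1⟩

H² = I, so H^5 = H: a single Hadamard. With (a, b) = (0.911, 0.4123), H gives ((a + b)/√2, (a − b)/√2) = (0.9357, 0.3526).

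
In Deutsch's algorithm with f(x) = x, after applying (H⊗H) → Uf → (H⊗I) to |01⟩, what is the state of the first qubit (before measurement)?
|1⟩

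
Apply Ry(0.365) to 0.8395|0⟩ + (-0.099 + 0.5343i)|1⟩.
(0.8435 - 0.09697i)|0⟩ + (0.055 + 0.5254i)|1⟩

Ry(0.365) = [[cos(θ/2), −sin(θ/2)], [sin(θ/2), cos(θ/2)]]; θ = 0.365, cos(θ/2) ≈ 0.983393, sin(θ/2) ≈ 0.181489.
With a = amp(|0⟩) = 0.8395 and b = amp(|1⟩) = (-0.099 + 0.5343i):
new amp(|0⟩) = (0.983393)·a + (-0.181489)·b = (0.8435 - 0.09697i)
new amp(|1⟩) = (0.181489)·a + (0.983393)·b = (0.055 + 0.5254i)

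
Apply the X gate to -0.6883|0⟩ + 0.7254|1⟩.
0.7254|0⟩ - 0.6883|1⟩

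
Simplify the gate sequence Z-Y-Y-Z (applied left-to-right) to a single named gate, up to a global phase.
I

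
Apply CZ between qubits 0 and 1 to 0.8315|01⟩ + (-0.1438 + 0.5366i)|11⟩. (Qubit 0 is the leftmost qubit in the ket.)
0.8315|01⟩ + (0.1438 - 0.5366i)|11⟩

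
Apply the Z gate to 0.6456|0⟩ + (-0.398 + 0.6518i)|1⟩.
0.6456|0⟩ + (0.398 - 0.6518i)|1⟩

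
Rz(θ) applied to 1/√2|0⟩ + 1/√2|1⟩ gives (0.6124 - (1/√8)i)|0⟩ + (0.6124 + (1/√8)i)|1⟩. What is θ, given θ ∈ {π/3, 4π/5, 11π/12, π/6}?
π/3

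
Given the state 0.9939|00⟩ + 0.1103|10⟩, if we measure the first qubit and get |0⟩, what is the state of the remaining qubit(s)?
|0⟩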